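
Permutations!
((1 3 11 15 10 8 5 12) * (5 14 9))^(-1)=(1 12 5 9 14 8 10 15 11 3)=((1 3 11 15 10 8 14 9 5 12))^(-1)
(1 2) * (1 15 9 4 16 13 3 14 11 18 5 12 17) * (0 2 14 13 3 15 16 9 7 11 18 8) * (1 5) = (0 2 16 3 13 15 7 11 8)(1 14 18)(4 9)(5 12 17) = [2, 14, 16, 13, 9, 12, 6, 11, 0, 4, 10, 8, 17, 15, 18, 7, 3, 5, 1]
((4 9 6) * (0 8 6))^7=((0 8 6 4 9))^7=(0 6 9 8 4)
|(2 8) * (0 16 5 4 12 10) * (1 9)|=6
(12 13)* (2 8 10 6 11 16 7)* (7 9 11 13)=(2 8 10 6 13 12 7)(9 11 16)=[0, 1, 8, 3, 4, 5, 13, 2, 10, 11, 6, 16, 7, 12, 14, 15, 9]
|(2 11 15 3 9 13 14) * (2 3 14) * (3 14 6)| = |(2 11 15 6 3 9 13)| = 7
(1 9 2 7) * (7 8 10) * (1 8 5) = (1 9 2 5)(7 8 10) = [0, 9, 5, 3, 4, 1, 6, 8, 10, 2, 7]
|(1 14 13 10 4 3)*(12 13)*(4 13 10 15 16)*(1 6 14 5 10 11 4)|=6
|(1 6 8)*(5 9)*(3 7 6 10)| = 6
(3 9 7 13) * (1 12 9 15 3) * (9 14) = (1 12 14 9 7 13)(3 15) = [0, 12, 2, 15, 4, 5, 6, 13, 8, 7, 10, 11, 14, 1, 9, 3]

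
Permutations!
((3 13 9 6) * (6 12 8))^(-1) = ((3 13 9 12 8 6))^(-1) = (3 6 8 12 9 13)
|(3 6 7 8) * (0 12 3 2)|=|(0 12 3 6 7 8 2)|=7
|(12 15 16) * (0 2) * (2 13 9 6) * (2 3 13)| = |(0 2)(3 13 9 6)(12 15 16)| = 12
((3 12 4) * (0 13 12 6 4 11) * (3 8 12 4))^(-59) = ((0 13 4 8 12 11)(3 6))^(-59) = (0 13 4 8 12 11)(3 6)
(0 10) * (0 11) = (0 10 11) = [10, 1, 2, 3, 4, 5, 6, 7, 8, 9, 11, 0]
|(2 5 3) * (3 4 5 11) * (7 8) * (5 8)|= 12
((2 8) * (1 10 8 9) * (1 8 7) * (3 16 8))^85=(16)(1 10 7)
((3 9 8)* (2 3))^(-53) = (2 8 9 3)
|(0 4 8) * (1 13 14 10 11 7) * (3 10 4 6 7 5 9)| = 40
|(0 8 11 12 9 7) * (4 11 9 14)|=|(0 8 9 7)(4 11 12 14)|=4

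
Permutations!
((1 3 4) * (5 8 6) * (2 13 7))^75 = (13) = ((1 3 4)(2 13 7)(5 8 6))^75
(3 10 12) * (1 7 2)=(1 7 2)(3 10 12)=[0, 7, 1, 10, 4, 5, 6, 2, 8, 9, 12, 11, 3]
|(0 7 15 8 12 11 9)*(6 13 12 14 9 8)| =10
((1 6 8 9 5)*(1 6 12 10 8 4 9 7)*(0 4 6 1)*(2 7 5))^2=((0 4 9 2 7)(1 12 10 8 5))^2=(0 9 7 4 2)(1 10 5 12 8)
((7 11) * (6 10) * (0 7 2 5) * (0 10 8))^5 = (0 10 11 8 5 7 6 2)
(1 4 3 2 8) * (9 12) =(1 4 3 2 8)(9 12) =[0, 4, 8, 2, 3, 5, 6, 7, 1, 12, 10, 11, 9]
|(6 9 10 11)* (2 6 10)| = 6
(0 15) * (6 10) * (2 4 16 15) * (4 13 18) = (0 2 13 18 4 16 15)(6 10) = [2, 1, 13, 3, 16, 5, 10, 7, 8, 9, 6, 11, 12, 18, 14, 0, 15, 17, 4]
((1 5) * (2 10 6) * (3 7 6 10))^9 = (10)(1 5)(2 3 7 6)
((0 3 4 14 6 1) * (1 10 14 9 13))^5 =((0 3 4 9 13 1)(6 10 14))^5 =(0 1 13 9 4 3)(6 14 10)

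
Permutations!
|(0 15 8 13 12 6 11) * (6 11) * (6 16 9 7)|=|(0 15 8 13 12 11)(6 16 9 7)|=12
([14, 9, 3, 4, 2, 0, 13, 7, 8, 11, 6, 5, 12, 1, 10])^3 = [6, 5, 2, 3, 4, 10, 9, 7, 8, 0, 1, 14, 12, 11, 13]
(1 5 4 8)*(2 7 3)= (1 5 4 8)(2 7 3)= [0, 5, 7, 2, 8, 4, 6, 3, 1]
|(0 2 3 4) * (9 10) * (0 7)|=10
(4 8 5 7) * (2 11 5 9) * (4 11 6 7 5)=(2 6 7 11 4 8 9)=[0, 1, 6, 3, 8, 5, 7, 11, 9, 2, 10, 4]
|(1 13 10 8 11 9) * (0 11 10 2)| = 6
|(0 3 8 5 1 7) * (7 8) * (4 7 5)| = 7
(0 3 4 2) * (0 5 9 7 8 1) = (0 3 4 2 5 9 7 8 1) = [3, 0, 5, 4, 2, 9, 6, 8, 1, 7]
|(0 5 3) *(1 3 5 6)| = 4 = |(0 6 1 3)|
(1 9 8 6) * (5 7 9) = (1 5 7 9 8 6) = [0, 5, 2, 3, 4, 7, 1, 9, 6, 8]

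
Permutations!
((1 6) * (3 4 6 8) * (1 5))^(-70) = (1 3 6)(4 5 8)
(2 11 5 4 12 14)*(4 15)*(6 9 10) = [0, 1, 11, 3, 12, 15, 9, 7, 8, 10, 6, 5, 14, 13, 2, 4] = (2 11 5 15 4 12 14)(6 9 10)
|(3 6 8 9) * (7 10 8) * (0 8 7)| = |(0 8 9 3 6)(7 10)| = 10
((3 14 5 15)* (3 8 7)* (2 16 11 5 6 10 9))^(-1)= ((2 16 11 5 15 8 7 3 14 6 10 9))^(-1)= (2 9 10 6 14 3 7 8 15 5 11 16)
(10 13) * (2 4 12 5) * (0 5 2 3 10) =(0 5 3 10 13)(2 4 12) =[5, 1, 4, 10, 12, 3, 6, 7, 8, 9, 13, 11, 2, 0]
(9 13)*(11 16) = (9 13)(11 16) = [0, 1, 2, 3, 4, 5, 6, 7, 8, 13, 10, 16, 12, 9, 14, 15, 11]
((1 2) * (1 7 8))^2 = ((1 2 7 8))^2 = (1 7)(2 8)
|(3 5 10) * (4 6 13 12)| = |(3 5 10)(4 6 13 12)| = 12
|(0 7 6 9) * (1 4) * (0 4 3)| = |(0 7 6 9 4 1 3)| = 7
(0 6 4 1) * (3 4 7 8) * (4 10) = (0 6 7 8 3 10 4 1) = [6, 0, 2, 10, 1, 5, 7, 8, 3, 9, 4]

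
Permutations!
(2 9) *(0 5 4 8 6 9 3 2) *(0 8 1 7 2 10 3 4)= (0 5)(1 7 2 4)(3 10)(6 9 8)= [5, 7, 4, 10, 1, 0, 9, 2, 6, 8, 3]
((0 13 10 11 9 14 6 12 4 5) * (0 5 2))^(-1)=((0 13 10 11 9 14 6 12 4 2))^(-1)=(0 2 4 12 6 14 9 11 10 13)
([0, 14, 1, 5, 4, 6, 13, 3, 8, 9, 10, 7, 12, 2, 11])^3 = [0, 7, 11, 13, 4, 2, 1, 6, 8, 9, 10, 5, 12, 14, 3]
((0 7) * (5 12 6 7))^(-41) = (0 7 6 12 5) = ((0 5 12 6 7))^(-41)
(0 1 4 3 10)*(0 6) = (0 1 4 3 10 6) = [1, 4, 2, 10, 3, 5, 0, 7, 8, 9, 6]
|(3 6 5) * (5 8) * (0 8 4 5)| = |(0 8)(3 6 4 5)| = 4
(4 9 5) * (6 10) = (4 9 5)(6 10) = [0, 1, 2, 3, 9, 4, 10, 7, 8, 5, 6]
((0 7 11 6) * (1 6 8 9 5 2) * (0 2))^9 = (0 8)(5 11)(7 9)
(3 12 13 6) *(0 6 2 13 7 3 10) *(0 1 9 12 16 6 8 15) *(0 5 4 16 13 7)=(0 8 15 5 4 16 6 10 1 9 12)(2 7 3 13)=[8, 9, 7, 13, 16, 4, 10, 3, 15, 12, 1, 11, 0, 2, 14, 5, 6]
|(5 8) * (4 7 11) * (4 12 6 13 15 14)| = 8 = |(4 7 11 12 6 13 15 14)(5 8)|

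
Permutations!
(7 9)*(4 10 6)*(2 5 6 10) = [0, 1, 5, 3, 2, 6, 4, 9, 8, 7, 10] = (10)(2 5 6 4)(7 9)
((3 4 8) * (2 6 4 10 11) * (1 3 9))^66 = (1 11 4)(2 8 3)(6 9 10)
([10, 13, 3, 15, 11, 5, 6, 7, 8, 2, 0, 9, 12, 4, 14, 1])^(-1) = (0 10)(1 15 3 2 9 11 4 13)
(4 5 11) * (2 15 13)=[0, 1, 15, 3, 5, 11, 6, 7, 8, 9, 10, 4, 12, 2, 14, 13]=(2 15 13)(4 5 11)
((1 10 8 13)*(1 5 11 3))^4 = (1 5 10 11 8 3 13)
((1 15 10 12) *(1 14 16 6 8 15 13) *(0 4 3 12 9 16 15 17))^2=((0 4 3 12 14 15 10 9 16 6 8 17)(1 13))^2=(0 3 14 10 16 8)(4 12 15 9 6 17)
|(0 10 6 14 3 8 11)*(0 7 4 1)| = |(0 10 6 14 3 8 11 7 4 1)| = 10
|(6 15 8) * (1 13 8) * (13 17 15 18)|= 12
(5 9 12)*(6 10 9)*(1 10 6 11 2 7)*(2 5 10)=(1 2 7)(5 11)(9 12 10)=[0, 2, 7, 3, 4, 11, 6, 1, 8, 12, 9, 5, 10]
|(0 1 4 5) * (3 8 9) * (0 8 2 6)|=9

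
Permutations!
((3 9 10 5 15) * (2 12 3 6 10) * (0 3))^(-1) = ((0 3 9 2 12)(5 15 6 10))^(-1) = (0 12 2 9 3)(5 10 6 15)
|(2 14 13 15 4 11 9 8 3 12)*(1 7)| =10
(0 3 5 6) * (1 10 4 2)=[3, 10, 1, 5, 2, 6, 0, 7, 8, 9, 4]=(0 3 5 6)(1 10 4 2)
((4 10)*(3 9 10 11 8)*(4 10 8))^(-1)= (3 8 9)(4 11)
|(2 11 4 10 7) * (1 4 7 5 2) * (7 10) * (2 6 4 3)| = 9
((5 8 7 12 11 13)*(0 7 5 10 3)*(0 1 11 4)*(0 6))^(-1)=((0 7 12 4 6)(1 11 13 10 3)(5 8))^(-1)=(0 6 4 12 7)(1 3 10 13 11)(5 8)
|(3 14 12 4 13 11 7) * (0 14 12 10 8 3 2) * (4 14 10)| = |(0 10 8 3 12 14 4 13 11 7 2)| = 11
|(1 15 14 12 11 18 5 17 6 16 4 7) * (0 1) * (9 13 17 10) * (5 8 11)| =42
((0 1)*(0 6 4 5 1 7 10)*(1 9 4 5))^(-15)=(10)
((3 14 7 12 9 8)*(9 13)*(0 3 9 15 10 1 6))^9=(0 6 1 10 15 13 12 7 14 3)(8 9)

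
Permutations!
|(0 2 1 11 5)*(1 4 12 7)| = |(0 2 4 12 7 1 11 5)| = 8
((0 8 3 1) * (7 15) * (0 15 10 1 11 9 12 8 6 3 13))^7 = ((0 6 3 11 9 12 8 13)(1 15 7 10))^7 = (0 13 8 12 9 11 3 6)(1 10 7 15)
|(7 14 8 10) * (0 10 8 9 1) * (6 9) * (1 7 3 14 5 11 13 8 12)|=13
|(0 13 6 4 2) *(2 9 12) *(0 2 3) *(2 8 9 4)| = 8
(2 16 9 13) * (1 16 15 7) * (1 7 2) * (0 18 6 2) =(0 18 6 2 15)(1 16 9 13) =[18, 16, 15, 3, 4, 5, 2, 7, 8, 13, 10, 11, 12, 1, 14, 0, 9, 17, 6]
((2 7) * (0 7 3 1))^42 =((0 7 2 3 1))^42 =(0 2 1 7 3)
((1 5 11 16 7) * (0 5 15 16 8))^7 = ((0 5 11 8)(1 15 16 7))^7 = (0 8 11 5)(1 7 16 15)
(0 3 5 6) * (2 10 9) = (0 3 5 6)(2 10 9) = [3, 1, 10, 5, 4, 6, 0, 7, 8, 2, 9]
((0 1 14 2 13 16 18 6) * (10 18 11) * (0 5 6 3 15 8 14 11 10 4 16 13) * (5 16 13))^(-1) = (0 2 14 8 15 3 18 10 16 6 5 13 4 11 1)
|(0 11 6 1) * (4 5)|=|(0 11 6 1)(4 5)|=4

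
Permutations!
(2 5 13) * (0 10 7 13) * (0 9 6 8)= (0 10 7 13 2 5 9 6 8)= [10, 1, 5, 3, 4, 9, 8, 13, 0, 6, 7, 11, 12, 2]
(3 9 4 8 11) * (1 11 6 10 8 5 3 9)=(1 11 9 4 5 3)(6 10 8)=[0, 11, 2, 1, 5, 3, 10, 7, 6, 4, 8, 9]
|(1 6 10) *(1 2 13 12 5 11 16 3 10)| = |(1 6)(2 13 12 5 11 16 3 10)| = 8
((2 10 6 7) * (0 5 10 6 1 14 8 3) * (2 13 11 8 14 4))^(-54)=(14)(0 6)(1 11)(2 3)(4 8)(5 7)(10 13)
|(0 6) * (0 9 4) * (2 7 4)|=|(0 6 9 2 7 4)|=6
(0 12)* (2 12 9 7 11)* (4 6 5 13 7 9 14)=[14, 1, 12, 3, 6, 13, 5, 11, 8, 9, 10, 2, 0, 7, 4]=(0 14 4 6 5 13 7 11 2 12)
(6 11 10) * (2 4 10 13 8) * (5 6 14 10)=(2 4 5 6 11 13 8)(10 14)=[0, 1, 4, 3, 5, 6, 11, 7, 2, 9, 14, 13, 12, 8, 10]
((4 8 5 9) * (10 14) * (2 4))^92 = (14)(2 8 9 4 5)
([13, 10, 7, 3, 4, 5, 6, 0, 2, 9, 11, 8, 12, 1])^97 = [13, 10, 7, 3, 4, 5, 6, 0, 2, 9, 11, 8, 12, 1]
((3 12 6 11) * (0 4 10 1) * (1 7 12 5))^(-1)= (0 1 5 3 11 6 12 7 10 4)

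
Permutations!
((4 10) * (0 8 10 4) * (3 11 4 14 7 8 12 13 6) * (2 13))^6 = (0 11)(2 14)(3 10)(4 12)(6 8)(7 13)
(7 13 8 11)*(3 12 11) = (3 12 11 7 13 8) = [0, 1, 2, 12, 4, 5, 6, 13, 3, 9, 10, 7, 11, 8]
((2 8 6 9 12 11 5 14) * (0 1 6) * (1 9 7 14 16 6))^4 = (0 5 14 9 16 2 12 6 8 11 7)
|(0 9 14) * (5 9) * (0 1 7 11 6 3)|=9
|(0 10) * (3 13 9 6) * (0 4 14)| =4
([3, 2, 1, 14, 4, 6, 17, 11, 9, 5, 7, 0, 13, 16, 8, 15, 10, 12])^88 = (0 9 12 7 14 6 16)(3 5 13 11 8 17 10)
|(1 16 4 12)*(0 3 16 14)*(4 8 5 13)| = 10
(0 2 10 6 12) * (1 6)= (0 2 10 1 6 12)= [2, 6, 10, 3, 4, 5, 12, 7, 8, 9, 1, 11, 0]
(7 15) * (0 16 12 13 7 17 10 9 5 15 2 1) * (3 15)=(0 16 12 13 7 2 1)(3 15 17 10 9 5)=[16, 0, 1, 15, 4, 3, 6, 2, 8, 5, 9, 11, 13, 7, 14, 17, 12, 10]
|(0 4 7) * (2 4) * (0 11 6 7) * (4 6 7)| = |(0 2 6 4)(7 11)| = 4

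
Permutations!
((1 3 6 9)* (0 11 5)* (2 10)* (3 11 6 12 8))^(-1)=((0 6 9 1 11 5)(2 10)(3 12 8))^(-1)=(0 5 11 1 9 6)(2 10)(3 8 12)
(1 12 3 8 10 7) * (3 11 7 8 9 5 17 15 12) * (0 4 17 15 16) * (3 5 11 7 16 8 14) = (0 4 17 8 10 14 3 9 11 16)(1 5 15 12 7) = [4, 5, 2, 9, 17, 15, 6, 1, 10, 11, 14, 16, 7, 13, 3, 12, 0, 8]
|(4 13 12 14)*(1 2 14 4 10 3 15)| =|(1 2 14 10 3 15)(4 13 12)| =6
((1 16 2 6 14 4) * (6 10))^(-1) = ((1 16 2 10 6 14 4))^(-1) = (1 4 14 6 10 2 16)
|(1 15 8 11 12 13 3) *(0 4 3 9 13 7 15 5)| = |(0 4 3 1 5)(7 15 8 11 12)(9 13)| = 10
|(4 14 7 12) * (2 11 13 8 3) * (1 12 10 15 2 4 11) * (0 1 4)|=42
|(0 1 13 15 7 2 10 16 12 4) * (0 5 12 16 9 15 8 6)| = |(16)(0 1 13 8 6)(2 10 9 15 7)(4 5 12)| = 15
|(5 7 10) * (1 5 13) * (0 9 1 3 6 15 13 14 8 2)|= 36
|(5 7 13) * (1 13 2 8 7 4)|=|(1 13 5 4)(2 8 7)|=12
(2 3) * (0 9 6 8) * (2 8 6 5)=(0 9 5 2 3 8)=[9, 1, 3, 8, 4, 2, 6, 7, 0, 5]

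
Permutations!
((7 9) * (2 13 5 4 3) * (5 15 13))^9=((2 5 4 3)(7 9)(13 15))^9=(2 5 4 3)(7 9)(13 15)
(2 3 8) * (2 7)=(2 3 8 7)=[0, 1, 3, 8, 4, 5, 6, 2, 7]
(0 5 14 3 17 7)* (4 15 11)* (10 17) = (0 5 14 3 10 17 7)(4 15 11) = [5, 1, 2, 10, 15, 14, 6, 0, 8, 9, 17, 4, 12, 13, 3, 11, 16, 7]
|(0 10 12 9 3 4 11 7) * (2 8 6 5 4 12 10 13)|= 9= |(0 13 2 8 6 5 4 11 7)(3 12 9)|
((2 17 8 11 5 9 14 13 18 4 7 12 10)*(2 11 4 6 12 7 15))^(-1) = ((2 17 8 4 15)(5 9 14 13 18 6 12 10 11))^(-1) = (2 15 4 8 17)(5 11 10 12 6 18 13 14 9)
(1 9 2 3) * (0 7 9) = (0 7 9 2 3 1) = [7, 0, 3, 1, 4, 5, 6, 9, 8, 2]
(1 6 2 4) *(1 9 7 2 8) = (1 6 8)(2 4 9 7) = [0, 6, 4, 3, 9, 5, 8, 2, 1, 7]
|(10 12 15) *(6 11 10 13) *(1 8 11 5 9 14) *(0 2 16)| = 33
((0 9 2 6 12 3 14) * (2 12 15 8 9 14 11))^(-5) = ((0 14)(2 6 15 8 9 12 3 11))^(-5) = (0 14)(2 8 3 6 9 11 15 12)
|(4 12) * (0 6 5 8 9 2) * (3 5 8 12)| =|(0 6 8 9 2)(3 5 12 4)| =20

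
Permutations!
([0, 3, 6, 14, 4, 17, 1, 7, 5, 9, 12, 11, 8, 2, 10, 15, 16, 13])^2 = (1 14 12 5 13 6 3 10 8 17 2)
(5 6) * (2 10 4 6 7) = (2 10 4 6 5 7) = [0, 1, 10, 3, 6, 7, 5, 2, 8, 9, 4]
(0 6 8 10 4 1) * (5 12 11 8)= (0 6 5 12 11 8 10 4 1)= [6, 0, 2, 3, 1, 12, 5, 7, 10, 9, 4, 8, 11]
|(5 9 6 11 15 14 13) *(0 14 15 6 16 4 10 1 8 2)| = 22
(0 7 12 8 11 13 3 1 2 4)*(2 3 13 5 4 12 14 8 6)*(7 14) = (0 14 8 11 5 4)(1 3)(2 12 6) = [14, 3, 12, 1, 0, 4, 2, 7, 11, 9, 10, 5, 6, 13, 8]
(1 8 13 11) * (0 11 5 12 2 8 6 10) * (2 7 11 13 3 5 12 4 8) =(0 13 12 7 11 1 6 10)(3 5 4 8) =[13, 6, 2, 5, 8, 4, 10, 11, 3, 9, 0, 1, 7, 12]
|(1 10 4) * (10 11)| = 4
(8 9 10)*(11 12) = [0, 1, 2, 3, 4, 5, 6, 7, 9, 10, 8, 12, 11] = (8 9 10)(11 12)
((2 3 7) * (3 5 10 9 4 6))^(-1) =(2 7 3 6 4 9 10 5)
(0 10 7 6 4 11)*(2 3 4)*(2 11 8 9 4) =(0 10 7 6 11)(2 3)(4 8 9) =[10, 1, 3, 2, 8, 5, 11, 6, 9, 4, 7, 0]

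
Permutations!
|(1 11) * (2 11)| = 3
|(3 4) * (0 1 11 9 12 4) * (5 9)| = |(0 1 11 5 9 12 4 3)| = 8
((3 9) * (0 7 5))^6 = (9)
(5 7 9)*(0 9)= (0 9 5 7)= [9, 1, 2, 3, 4, 7, 6, 0, 8, 5]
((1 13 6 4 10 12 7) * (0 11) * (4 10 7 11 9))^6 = (0 6 4 12 1)(7 11 13 9 10)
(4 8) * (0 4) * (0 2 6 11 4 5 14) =(0 5 14)(2 6 11 4 8) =[5, 1, 6, 3, 8, 14, 11, 7, 2, 9, 10, 4, 12, 13, 0]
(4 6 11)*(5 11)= [0, 1, 2, 3, 6, 11, 5, 7, 8, 9, 10, 4]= (4 6 5 11)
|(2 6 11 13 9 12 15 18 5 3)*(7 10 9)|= |(2 6 11 13 7 10 9 12 15 18 5 3)|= 12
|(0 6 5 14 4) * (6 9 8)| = 7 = |(0 9 8 6 5 14 4)|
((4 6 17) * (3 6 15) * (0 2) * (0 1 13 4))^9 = (17)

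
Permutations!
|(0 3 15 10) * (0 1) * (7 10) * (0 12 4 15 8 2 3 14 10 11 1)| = 6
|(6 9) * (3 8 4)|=|(3 8 4)(6 9)|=6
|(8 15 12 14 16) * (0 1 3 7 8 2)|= 10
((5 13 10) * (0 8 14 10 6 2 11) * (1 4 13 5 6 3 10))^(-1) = (0 11 2 6 10 3 13 4 1 14 8)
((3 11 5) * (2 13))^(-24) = ((2 13)(3 11 5))^(-24) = (13)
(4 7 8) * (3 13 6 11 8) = (3 13 6 11 8 4 7) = [0, 1, 2, 13, 7, 5, 11, 3, 4, 9, 10, 8, 12, 6]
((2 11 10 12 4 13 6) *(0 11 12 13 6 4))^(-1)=(0 12 2 6 4 13 10 11)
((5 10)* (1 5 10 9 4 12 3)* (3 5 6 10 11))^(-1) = (1 3 11 10 6)(4 9 5 12)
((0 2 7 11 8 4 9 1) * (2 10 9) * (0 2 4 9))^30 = (11)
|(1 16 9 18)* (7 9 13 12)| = |(1 16 13 12 7 9 18)| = 7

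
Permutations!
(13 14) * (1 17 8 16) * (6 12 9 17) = (1 6 12 9 17 8 16)(13 14) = [0, 6, 2, 3, 4, 5, 12, 7, 16, 17, 10, 11, 9, 14, 13, 15, 1, 8]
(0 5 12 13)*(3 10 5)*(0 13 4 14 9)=[3, 1, 2, 10, 14, 12, 6, 7, 8, 0, 5, 11, 4, 13, 9]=(0 3 10 5 12 4 14 9)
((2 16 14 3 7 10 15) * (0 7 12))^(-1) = ((0 7 10 15 2 16 14 3 12))^(-1) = (0 12 3 14 16 2 15 10 7)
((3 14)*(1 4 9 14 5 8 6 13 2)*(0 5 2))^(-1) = (0 13 6 8 5)(1 2 3 14 9 4)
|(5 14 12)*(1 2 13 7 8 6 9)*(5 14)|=|(1 2 13 7 8 6 9)(12 14)|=14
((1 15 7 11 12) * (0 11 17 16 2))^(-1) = ((0 11 12 1 15 7 17 16 2))^(-1) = (0 2 16 17 7 15 1 12 11)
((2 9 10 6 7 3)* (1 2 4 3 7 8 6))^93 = ((1 2 9 10)(3 4)(6 8))^93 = (1 2 9 10)(3 4)(6 8)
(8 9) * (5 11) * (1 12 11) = [0, 12, 2, 3, 4, 1, 6, 7, 9, 8, 10, 5, 11] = (1 12 11 5)(8 9)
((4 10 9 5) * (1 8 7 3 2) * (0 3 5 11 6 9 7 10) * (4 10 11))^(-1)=((0 3 2 1 8 11 6 9 4)(5 10 7))^(-1)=(0 4 9 6 11 8 1 2 3)(5 7 10)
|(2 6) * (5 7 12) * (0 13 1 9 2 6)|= 15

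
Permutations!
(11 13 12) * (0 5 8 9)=(0 5 8 9)(11 13 12)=[5, 1, 2, 3, 4, 8, 6, 7, 9, 0, 10, 13, 11, 12]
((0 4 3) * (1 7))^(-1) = (0 3 4)(1 7)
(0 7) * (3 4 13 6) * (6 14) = (0 7)(3 4 13 14 6) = [7, 1, 2, 4, 13, 5, 3, 0, 8, 9, 10, 11, 12, 14, 6]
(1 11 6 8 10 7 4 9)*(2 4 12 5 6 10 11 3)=(1 3 2 4 9)(5 6 8 11 10 7 12)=[0, 3, 4, 2, 9, 6, 8, 12, 11, 1, 7, 10, 5]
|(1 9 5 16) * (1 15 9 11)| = |(1 11)(5 16 15 9)| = 4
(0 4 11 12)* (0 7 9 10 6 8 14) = (0 4 11 12 7 9 10 6 8 14) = [4, 1, 2, 3, 11, 5, 8, 9, 14, 10, 6, 12, 7, 13, 0]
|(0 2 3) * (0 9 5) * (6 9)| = 6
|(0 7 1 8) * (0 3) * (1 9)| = |(0 7 9 1 8 3)| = 6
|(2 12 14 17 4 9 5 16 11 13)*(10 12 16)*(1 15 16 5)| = |(1 15 16 11 13 2 5 10 12 14 17 4 9)| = 13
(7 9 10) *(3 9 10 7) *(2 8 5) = [0, 1, 8, 9, 4, 2, 6, 10, 5, 7, 3] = (2 8 5)(3 9 7 10)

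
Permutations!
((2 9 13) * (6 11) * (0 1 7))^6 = ((0 1 7)(2 9 13)(6 11))^6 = (13)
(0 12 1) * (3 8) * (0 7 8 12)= [0, 7, 2, 12, 4, 5, 6, 8, 3, 9, 10, 11, 1]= (1 7 8 3 12)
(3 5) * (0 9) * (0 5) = (0 9 5 3) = [9, 1, 2, 0, 4, 3, 6, 7, 8, 5]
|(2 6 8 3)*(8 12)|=5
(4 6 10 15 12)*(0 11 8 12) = [11, 1, 2, 3, 6, 5, 10, 7, 12, 9, 15, 8, 4, 13, 14, 0] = (0 11 8 12 4 6 10 15)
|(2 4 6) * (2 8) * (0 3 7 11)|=4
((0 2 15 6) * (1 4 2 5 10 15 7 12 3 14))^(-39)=(0 5 10 15 6)(1 7 14 2 3 4 12)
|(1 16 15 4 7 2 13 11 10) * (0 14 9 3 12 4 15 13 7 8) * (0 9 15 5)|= 20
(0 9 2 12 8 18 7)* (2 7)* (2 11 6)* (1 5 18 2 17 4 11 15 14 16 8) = (0 9 7)(1 5 18 15 14 16 8 2 12)(4 11 6 17) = [9, 5, 12, 3, 11, 18, 17, 0, 2, 7, 10, 6, 1, 13, 16, 14, 8, 4, 15]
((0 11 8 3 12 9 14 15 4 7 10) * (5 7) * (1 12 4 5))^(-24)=(0 8 4 12 14 5 10 11 3 1 9 15 7)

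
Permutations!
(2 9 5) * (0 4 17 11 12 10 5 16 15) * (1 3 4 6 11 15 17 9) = (0 6 11 12 10 5 2 1 3 4 9 16 17 15) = [6, 3, 1, 4, 9, 2, 11, 7, 8, 16, 5, 12, 10, 13, 14, 0, 17, 15]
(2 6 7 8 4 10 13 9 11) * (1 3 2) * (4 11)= [0, 3, 6, 2, 10, 5, 7, 8, 11, 4, 13, 1, 12, 9]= (1 3 2 6 7 8 11)(4 10 13 9)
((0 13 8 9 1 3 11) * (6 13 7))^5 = (0 9 7 1 6 3 13 11 8) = ((0 7 6 13 8 9 1 3 11))^5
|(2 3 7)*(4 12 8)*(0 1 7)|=|(0 1 7 2 3)(4 12 8)|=15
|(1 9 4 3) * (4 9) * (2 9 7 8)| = 12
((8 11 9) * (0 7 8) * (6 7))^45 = (0 8)(6 11)(7 9)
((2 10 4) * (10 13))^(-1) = ((2 13 10 4))^(-1) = (2 4 10 13)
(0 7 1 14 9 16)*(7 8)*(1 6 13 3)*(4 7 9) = (0 8 9 16)(1 14 4 7 6 13 3) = [8, 14, 2, 1, 7, 5, 13, 6, 9, 16, 10, 11, 12, 3, 4, 15, 0]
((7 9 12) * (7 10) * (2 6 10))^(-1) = ((2 6 10 7 9 12))^(-1) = (2 12 9 7 10 6)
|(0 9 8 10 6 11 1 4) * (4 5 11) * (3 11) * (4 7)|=|(0 9 8 10 6 7 4)(1 5 3 11)|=28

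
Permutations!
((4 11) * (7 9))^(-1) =((4 11)(7 9))^(-1) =(4 11)(7 9)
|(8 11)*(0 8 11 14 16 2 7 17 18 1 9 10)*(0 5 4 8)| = 12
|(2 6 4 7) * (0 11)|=4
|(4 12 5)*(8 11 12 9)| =6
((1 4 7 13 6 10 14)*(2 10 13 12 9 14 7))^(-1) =((1 4 2 10 7 12 9 14)(6 13))^(-1) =(1 14 9 12 7 10 2 4)(6 13)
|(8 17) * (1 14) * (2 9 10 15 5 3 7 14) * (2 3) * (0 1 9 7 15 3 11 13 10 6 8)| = |(0 1 11 13 10 3 15 5 2 7 14 9 6 8 17)| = 15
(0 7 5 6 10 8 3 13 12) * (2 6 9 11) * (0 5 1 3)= (0 7 1 3 13 12 5 9 11 2 6 10 8)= [7, 3, 6, 13, 4, 9, 10, 1, 0, 11, 8, 2, 5, 12]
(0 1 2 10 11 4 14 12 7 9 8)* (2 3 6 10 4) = (0 1 3 6 10 11 2 4 14 12 7 9 8) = [1, 3, 4, 6, 14, 5, 10, 9, 0, 8, 11, 2, 7, 13, 12]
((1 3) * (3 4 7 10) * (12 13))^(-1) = ((1 4 7 10 3)(12 13))^(-1) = (1 3 10 7 4)(12 13)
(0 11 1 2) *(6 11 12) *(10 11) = (0 12 6 10 11 1 2) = [12, 2, 0, 3, 4, 5, 10, 7, 8, 9, 11, 1, 6]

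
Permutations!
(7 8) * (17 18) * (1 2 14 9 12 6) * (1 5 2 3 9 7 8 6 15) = (1 3 9 12 15)(2 14 7 6 5)(17 18) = [0, 3, 14, 9, 4, 2, 5, 6, 8, 12, 10, 11, 15, 13, 7, 1, 16, 18, 17]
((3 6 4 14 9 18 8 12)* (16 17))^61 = ((3 6 4 14 9 18 8 12)(16 17))^61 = (3 18 4 12 9 6 8 14)(16 17)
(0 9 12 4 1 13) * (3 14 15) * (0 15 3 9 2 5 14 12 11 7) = (0 2 5 14 3 12 4 1 13 15 9 11 7) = [2, 13, 5, 12, 1, 14, 6, 0, 8, 11, 10, 7, 4, 15, 3, 9]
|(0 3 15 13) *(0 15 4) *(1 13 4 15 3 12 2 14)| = |(0 12 2 14 1 13 3 15 4)| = 9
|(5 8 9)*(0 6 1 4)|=12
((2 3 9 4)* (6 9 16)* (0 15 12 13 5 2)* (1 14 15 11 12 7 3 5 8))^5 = ((0 11 12 13 8 1 14 15 7 3 16 6 9 4)(2 5))^5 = (0 1 16 11 14 6 12 15 9 13 7 4 8 3)(2 5)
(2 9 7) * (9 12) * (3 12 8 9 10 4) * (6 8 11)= (2 11 6 8 9 7)(3 12 10 4)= [0, 1, 11, 12, 3, 5, 8, 2, 9, 7, 4, 6, 10]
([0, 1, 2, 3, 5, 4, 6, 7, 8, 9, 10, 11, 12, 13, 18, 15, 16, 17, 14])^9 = [0, 1, 2, 3, 5, 4, 6, 7, 8, 9, 10, 11, 12, 13, 18, 15, 16, 17, 14]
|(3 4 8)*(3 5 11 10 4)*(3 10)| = |(3 10 4 8 5 11)| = 6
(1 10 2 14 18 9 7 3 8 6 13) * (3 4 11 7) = (1 10 2 14 18 9 3 8 6 13)(4 11 7) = [0, 10, 14, 8, 11, 5, 13, 4, 6, 3, 2, 7, 12, 1, 18, 15, 16, 17, 9]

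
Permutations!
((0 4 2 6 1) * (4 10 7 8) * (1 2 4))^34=((0 10 7 8 1)(2 6))^34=(0 1 8 7 10)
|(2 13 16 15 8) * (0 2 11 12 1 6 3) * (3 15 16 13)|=6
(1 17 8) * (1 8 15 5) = (1 17 15 5) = [0, 17, 2, 3, 4, 1, 6, 7, 8, 9, 10, 11, 12, 13, 14, 5, 16, 15]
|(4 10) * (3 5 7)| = |(3 5 7)(4 10)| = 6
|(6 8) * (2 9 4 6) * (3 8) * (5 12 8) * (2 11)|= 9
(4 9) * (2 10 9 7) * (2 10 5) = [0, 1, 5, 3, 7, 2, 6, 10, 8, 4, 9] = (2 5)(4 7 10 9)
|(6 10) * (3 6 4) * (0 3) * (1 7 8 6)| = 8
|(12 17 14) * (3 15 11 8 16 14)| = |(3 15 11 8 16 14 12 17)| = 8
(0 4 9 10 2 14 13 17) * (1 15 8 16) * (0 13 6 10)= (0 4 9)(1 15 8 16)(2 14 6 10)(13 17)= [4, 15, 14, 3, 9, 5, 10, 7, 16, 0, 2, 11, 12, 17, 6, 8, 1, 13]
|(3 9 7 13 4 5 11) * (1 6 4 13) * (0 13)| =8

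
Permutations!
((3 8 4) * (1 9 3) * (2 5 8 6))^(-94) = (1 3 2 8)(4 9 6 5)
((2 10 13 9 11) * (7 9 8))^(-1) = (2 11 9 7 8 13 10) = ((2 10 13 8 7 9 11))^(-1)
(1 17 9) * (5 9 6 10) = [0, 17, 2, 3, 4, 9, 10, 7, 8, 1, 5, 11, 12, 13, 14, 15, 16, 6] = (1 17 6 10 5 9)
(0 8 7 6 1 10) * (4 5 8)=(0 4 5 8 7 6 1 10)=[4, 10, 2, 3, 5, 8, 1, 6, 7, 9, 0]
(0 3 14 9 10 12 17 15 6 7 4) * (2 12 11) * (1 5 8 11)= (0 3 14 9 10 1 5 8 11 2 12 17 15 6 7 4)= [3, 5, 12, 14, 0, 8, 7, 4, 11, 10, 1, 2, 17, 13, 9, 6, 16, 15]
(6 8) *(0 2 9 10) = (0 2 9 10)(6 8) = [2, 1, 9, 3, 4, 5, 8, 7, 6, 10, 0]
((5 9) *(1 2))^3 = (1 2)(5 9)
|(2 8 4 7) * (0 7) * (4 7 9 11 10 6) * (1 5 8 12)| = 6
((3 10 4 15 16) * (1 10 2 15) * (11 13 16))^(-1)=((1 10 4)(2 15 11 13 16 3))^(-1)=(1 4 10)(2 3 16 13 11 15)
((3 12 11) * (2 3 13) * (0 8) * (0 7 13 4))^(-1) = (0 4 11 12 3 2 13 7 8)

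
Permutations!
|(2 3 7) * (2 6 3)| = 3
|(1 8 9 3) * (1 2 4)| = 6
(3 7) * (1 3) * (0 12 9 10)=(0 12 9 10)(1 3 7)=[12, 3, 2, 7, 4, 5, 6, 1, 8, 10, 0, 11, 9]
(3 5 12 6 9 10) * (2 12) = (2 12 6 9 10 3 5) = [0, 1, 12, 5, 4, 2, 9, 7, 8, 10, 3, 11, 6]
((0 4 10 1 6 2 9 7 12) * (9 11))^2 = (0 10 6 11 7)(1 2 9 12 4) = ((0 4 10 1 6 2 11 9 7 12))^2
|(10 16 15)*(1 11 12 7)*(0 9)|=|(0 9)(1 11 12 7)(10 16 15)|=12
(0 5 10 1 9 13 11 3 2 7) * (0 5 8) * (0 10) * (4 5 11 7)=[8, 9, 4, 2, 5, 0, 6, 11, 10, 13, 1, 3, 12, 7]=(0 8 10 1 9 13 7 11 3 2 4 5)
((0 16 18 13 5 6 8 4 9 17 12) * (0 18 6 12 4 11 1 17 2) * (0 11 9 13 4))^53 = ((0 16 6 8 9 2 11 1 17)(4 13 5 12 18))^53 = (0 17 1 11 2 9 8 6 16)(4 12 13 18 5)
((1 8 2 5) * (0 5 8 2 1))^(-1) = ((0 5)(1 2 8))^(-1) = (0 5)(1 8 2)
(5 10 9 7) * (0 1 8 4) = (0 1 8 4)(5 10 9 7) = [1, 8, 2, 3, 0, 10, 6, 5, 4, 7, 9]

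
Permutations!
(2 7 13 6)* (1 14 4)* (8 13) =(1 14 4)(2 7 8 13 6) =[0, 14, 7, 3, 1, 5, 2, 8, 13, 9, 10, 11, 12, 6, 4]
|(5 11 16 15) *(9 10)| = |(5 11 16 15)(9 10)| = 4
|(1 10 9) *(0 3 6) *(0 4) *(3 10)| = 7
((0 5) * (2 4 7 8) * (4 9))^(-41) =(0 5)(2 8 7 4 9)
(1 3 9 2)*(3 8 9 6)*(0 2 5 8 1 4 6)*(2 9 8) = [9, 1, 4, 0, 6, 2, 3, 7, 8, 5] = (0 9 5 2 4 6 3)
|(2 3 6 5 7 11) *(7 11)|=|(2 3 6 5 11)|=5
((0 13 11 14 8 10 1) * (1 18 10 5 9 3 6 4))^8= (18)(0 6 5 11 1 3 8 13 4 9 14)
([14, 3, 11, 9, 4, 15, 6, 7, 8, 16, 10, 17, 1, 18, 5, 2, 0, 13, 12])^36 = (0 18 5 1 2 9 17)(3 11 16 13 14 12 15)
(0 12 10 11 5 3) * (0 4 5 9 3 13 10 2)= (0 12 2)(3 4 5 13 10 11 9)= [12, 1, 0, 4, 5, 13, 6, 7, 8, 3, 11, 9, 2, 10]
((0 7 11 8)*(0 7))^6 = (11)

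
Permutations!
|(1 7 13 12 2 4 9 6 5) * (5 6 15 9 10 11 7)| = |(1 5)(2 4 10 11 7 13 12)(9 15)| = 14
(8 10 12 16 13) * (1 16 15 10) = [0, 16, 2, 3, 4, 5, 6, 7, 1, 9, 12, 11, 15, 8, 14, 10, 13] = (1 16 13 8)(10 12 15)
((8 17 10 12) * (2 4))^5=(2 4)(8 17 10 12)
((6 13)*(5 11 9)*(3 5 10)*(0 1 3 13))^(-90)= (13)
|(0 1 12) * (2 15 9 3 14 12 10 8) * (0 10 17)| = 24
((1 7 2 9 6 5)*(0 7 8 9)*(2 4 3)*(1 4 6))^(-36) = ((0 7 6 5 4 3 2)(1 8 9))^(-36) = (9)(0 2 3 4 5 6 7)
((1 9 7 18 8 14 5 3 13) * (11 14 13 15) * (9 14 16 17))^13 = ((1 14 5 3 15 11 16 17 9 7 18 8 13))^13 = (18)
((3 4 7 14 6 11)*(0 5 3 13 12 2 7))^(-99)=((0 5 3 4)(2 7 14 6 11 13 12))^(-99)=(0 5 3 4)(2 12 13 11 6 14 7)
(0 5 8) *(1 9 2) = (0 5 8)(1 9 2) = [5, 9, 1, 3, 4, 8, 6, 7, 0, 2]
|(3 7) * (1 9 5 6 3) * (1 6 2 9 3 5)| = |(1 3 7 6 5 2 9)| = 7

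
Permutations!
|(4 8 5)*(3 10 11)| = 3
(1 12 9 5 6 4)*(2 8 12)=(1 2 8 12 9 5 6 4)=[0, 2, 8, 3, 1, 6, 4, 7, 12, 5, 10, 11, 9]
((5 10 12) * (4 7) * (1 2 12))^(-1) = ((1 2 12 5 10)(4 7))^(-1) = (1 10 5 12 2)(4 7)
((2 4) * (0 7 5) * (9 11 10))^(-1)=(0 5 7)(2 4)(9 10 11)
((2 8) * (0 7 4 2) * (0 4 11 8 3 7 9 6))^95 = (0 6 9)(2 4 8 11 7 3)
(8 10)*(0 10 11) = (0 10 8 11) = [10, 1, 2, 3, 4, 5, 6, 7, 11, 9, 8, 0]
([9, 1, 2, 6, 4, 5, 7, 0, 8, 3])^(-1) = (0 7 6 3 9)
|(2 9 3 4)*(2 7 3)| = |(2 9)(3 4 7)| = 6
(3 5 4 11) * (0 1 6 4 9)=(0 1 6 4 11 3 5 9)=[1, 6, 2, 5, 11, 9, 4, 7, 8, 0, 10, 3]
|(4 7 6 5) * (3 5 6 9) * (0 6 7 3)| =|(0 6 7 9)(3 5 4)| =12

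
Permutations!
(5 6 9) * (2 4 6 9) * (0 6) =(0 6 2 4)(5 9) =[6, 1, 4, 3, 0, 9, 2, 7, 8, 5]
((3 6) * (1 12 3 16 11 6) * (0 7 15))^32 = (0 15 7)(1 3 12)(6 11 16) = ((0 7 15)(1 12 3)(6 16 11))^32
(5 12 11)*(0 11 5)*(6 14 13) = (0 11)(5 12)(6 14 13) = [11, 1, 2, 3, 4, 12, 14, 7, 8, 9, 10, 0, 5, 6, 13]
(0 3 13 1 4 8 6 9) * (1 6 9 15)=(0 3 13 6 15 1 4 8 9)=[3, 4, 2, 13, 8, 5, 15, 7, 9, 0, 10, 11, 12, 6, 14, 1]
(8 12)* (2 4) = (2 4)(8 12) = [0, 1, 4, 3, 2, 5, 6, 7, 12, 9, 10, 11, 8]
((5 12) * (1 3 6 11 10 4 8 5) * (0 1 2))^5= (0 10 2 11 12 6 5 3 8 1 4)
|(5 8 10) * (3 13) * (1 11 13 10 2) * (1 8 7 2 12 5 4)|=30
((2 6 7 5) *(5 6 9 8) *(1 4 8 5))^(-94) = (1 8 4)(2 5 9)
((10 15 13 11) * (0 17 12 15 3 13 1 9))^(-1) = ((0 17 12 15 1 9)(3 13 11 10))^(-1) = (0 9 1 15 12 17)(3 10 11 13)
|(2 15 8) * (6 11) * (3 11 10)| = 12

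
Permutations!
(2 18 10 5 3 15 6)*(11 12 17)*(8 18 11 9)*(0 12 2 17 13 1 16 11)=(0 12 13 1 16 11 2)(3 15 6 17 9 8 18 10 5)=[12, 16, 0, 15, 4, 3, 17, 7, 18, 8, 5, 2, 13, 1, 14, 6, 11, 9, 10]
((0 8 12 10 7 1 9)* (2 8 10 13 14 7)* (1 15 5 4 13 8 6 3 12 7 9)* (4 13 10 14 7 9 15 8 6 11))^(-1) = (0 9 8 7 13 5 15 14)(2 10 4 11)(3 6 12)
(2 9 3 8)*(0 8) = [8, 1, 9, 0, 4, 5, 6, 7, 2, 3] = (0 8 2 9 3)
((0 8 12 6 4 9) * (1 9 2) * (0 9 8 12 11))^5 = (0 1 6 11 2 12 8 4)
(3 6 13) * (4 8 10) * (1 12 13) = (1 12 13 3 6)(4 8 10) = [0, 12, 2, 6, 8, 5, 1, 7, 10, 9, 4, 11, 13, 3]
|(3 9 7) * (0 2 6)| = 3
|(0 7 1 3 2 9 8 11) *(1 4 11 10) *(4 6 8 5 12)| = 13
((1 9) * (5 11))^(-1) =((1 9)(5 11))^(-1) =(1 9)(5 11)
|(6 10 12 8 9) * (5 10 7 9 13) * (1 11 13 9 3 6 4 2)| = 30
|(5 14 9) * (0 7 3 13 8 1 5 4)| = |(0 7 3 13 8 1 5 14 9 4)| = 10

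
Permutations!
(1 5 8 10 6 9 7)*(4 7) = (1 5 8 10 6 9 4 7) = [0, 5, 2, 3, 7, 8, 9, 1, 10, 4, 6]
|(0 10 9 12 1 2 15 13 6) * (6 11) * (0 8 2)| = 30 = |(0 10 9 12 1)(2 15 13 11 6 8)|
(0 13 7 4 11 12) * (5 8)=(0 13 7 4 11 12)(5 8)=[13, 1, 2, 3, 11, 8, 6, 4, 5, 9, 10, 12, 0, 7]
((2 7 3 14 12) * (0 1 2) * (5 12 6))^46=(0 1 2 7 3 14 6 5 12)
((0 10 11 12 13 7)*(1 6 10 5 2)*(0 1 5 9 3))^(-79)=((0 9 3)(1 6 10 11 12 13 7)(2 5))^(-79)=(0 3 9)(1 13 11 6 7 12 10)(2 5)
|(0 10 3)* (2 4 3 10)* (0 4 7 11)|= 4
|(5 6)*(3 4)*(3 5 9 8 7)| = 7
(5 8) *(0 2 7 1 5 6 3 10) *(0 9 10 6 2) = (1 5 8 2 7)(3 6)(9 10) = [0, 5, 7, 6, 4, 8, 3, 1, 2, 10, 9]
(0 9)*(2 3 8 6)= (0 9)(2 3 8 6)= [9, 1, 3, 8, 4, 5, 2, 7, 6, 0]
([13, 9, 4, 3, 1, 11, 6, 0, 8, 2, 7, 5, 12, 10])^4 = [0, 1, 2, 3, 4, 5, 6, 7, 8, 9, 10, 11, 12, 13]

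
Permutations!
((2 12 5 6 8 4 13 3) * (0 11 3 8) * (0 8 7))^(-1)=((0 11 3 2 12 5 6 8 4 13 7))^(-1)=(0 7 13 4 8 6 5 12 2 3 11)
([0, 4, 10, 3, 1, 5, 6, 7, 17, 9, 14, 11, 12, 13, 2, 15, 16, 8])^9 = [0, 4, 2, 3, 1, 5, 6, 7, 17, 9, 10, 11, 12, 13, 14, 15, 16, 8]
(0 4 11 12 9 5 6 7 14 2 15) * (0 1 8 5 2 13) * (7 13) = (0 4 11 12 9 2 15 1 8 5 6 13)(7 14) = [4, 8, 15, 3, 11, 6, 13, 14, 5, 2, 10, 12, 9, 0, 7, 1]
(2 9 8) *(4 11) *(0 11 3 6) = [11, 1, 9, 6, 3, 5, 0, 7, 2, 8, 10, 4] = (0 11 4 3 6)(2 9 8)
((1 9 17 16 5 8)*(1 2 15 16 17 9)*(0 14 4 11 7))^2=(17)(0 4 7 14 11)(2 16 8 15 5)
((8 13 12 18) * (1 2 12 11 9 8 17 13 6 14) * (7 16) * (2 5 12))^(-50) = (1 13 14 17 6 18 8 12 9 5 11) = ((1 5 12 18 17 13 11 9 8 6 14)(7 16))^(-50)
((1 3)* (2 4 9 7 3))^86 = (1 4 7)(2 9 3)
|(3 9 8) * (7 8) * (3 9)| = 3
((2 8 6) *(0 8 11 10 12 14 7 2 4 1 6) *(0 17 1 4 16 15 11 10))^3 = ((0 8 17 1 6 16 15 11)(2 10 12 14 7))^3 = (0 1 15 8 6 11 17 16)(2 14 10 7 12)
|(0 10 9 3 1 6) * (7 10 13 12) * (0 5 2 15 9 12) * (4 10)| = 28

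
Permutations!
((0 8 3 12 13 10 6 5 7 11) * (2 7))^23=(0 8 3 12 13 10 6 5 2 7 11)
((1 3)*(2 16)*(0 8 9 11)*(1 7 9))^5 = (0 9 3 8 11 7 1)(2 16)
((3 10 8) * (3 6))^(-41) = ((3 10 8 6))^(-41) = (3 6 8 10)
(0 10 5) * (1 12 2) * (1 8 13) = (0 10 5)(1 12 2 8 13) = [10, 12, 8, 3, 4, 0, 6, 7, 13, 9, 5, 11, 2, 1]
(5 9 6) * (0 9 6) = (0 9)(5 6) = [9, 1, 2, 3, 4, 6, 5, 7, 8, 0]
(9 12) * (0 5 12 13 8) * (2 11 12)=(0 5 2 11 12 9 13 8)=[5, 1, 11, 3, 4, 2, 6, 7, 0, 13, 10, 12, 9, 8]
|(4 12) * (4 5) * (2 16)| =6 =|(2 16)(4 12 5)|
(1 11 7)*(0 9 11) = (0 9 11 7 1) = [9, 0, 2, 3, 4, 5, 6, 1, 8, 11, 10, 7]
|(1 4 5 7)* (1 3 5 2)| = |(1 4 2)(3 5 7)| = 3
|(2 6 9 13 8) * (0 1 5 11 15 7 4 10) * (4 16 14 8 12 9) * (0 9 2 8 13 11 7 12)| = |(0 1 5 7 16 14 13)(2 6 4 10 9 11 15 12)| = 56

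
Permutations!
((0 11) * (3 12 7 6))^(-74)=(3 7)(6 12)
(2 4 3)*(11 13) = (2 4 3)(11 13) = [0, 1, 4, 2, 3, 5, 6, 7, 8, 9, 10, 13, 12, 11]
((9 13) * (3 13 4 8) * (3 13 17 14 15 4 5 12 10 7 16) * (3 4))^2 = ((3 17 14 15)(4 8 13 9 5 12 10 7 16))^2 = (3 14)(4 13 5 10 16 8 9 12 7)(15 17)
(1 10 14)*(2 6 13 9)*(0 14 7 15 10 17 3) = (0 14 1 17 3)(2 6 13 9)(7 15 10) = [14, 17, 6, 0, 4, 5, 13, 15, 8, 2, 7, 11, 12, 9, 1, 10, 16, 3]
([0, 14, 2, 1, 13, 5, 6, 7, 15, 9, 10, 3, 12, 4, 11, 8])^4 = (15)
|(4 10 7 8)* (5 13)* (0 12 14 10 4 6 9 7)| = 4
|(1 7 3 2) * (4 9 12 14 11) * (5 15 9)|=|(1 7 3 2)(4 5 15 9 12 14 11)|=28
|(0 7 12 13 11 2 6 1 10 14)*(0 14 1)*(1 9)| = |(14)(0 7 12 13 11 2 6)(1 10 9)| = 21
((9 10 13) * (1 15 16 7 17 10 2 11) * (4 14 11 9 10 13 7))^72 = (17)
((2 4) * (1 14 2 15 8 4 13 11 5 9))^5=(1 5 13 14 9 11 2)(4 8 15)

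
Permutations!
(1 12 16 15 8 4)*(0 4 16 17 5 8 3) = (0 4 1 12 17 5 8 16 15 3) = [4, 12, 2, 0, 1, 8, 6, 7, 16, 9, 10, 11, 17, 13, 14, 3, 15, 5]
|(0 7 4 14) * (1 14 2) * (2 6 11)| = |(0 7 4 6 11 2 1 14)| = 8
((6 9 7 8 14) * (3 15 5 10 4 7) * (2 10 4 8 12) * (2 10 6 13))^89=(2 14 10 7 5 3 6 13 8 12 4 15 9)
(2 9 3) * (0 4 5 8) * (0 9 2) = (0 4 5 8 9 3) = [4, 1, 2, 0, 5, 8, 6, 7, 9, 3]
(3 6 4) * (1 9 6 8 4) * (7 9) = (1 7 9 6)(3 8 4) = [0, 7, 2, 8, 3, 5, 1, 9, 4, 6]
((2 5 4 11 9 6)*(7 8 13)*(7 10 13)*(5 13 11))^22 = (2 9 10)(6 11 13)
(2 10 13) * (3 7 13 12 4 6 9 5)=(2 10 12 4 6 9 5 3 7 13)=[0, 1, 10, 7, 6, 3, 9, 13, 8, 5, 12, 11, 4, 2]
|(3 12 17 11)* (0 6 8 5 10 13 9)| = |(0 6 8 5 10 13 9)(3 12 17 11)| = 28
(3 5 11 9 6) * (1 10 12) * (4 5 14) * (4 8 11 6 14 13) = (1 10 12)(3 13 4 5 6)(8 11 9 14) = [0, 10, 2, 13, 5, 6, 3, 7, 11, 14, 12, 9, 1, 4, 8]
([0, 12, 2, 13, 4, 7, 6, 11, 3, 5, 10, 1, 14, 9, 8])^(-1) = (1 11 7 5 9 13 3 8 14 12)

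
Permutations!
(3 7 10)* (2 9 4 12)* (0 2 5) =(0 2 9 4 12 5)(3 7 10) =[2, 1, 9, 7, 12, 0, 6, 10, 8, 4, 3, 11, 5]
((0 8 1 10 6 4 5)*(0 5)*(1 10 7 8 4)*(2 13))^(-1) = ((0 4)(1 7 8 10 6)(2 13))^(-1) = (0 4)(1 6 10 8 7)(2 13)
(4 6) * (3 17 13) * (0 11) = (0 11)(3 17 13)(4 6) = [11, 1, 2, 17, 6, 5, 4, 7, 8, 9, 10, 0, 12, 3, 14, 15, 16, 13]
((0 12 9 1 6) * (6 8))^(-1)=(0 6 8 1 9 12)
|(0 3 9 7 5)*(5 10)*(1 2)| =|(0 3 9 7 10 5)(1 2)| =6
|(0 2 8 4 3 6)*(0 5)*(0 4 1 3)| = |(0 2 8 1 3 6 5 4)| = 8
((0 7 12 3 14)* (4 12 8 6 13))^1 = (0 7 8 6 13 4 12 3 14)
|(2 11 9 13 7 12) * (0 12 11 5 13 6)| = |(0 12 2 5 13 7 11 9 6)| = 9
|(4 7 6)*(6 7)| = 2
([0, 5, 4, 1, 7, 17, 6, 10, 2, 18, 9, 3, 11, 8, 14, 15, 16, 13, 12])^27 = [0, 3, 8, 11, 2, 1, 6, 4, 13, 10, 7, 12, 18, 17, 14, 15, 16, 5, 9]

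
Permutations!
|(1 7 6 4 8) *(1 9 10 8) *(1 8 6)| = 10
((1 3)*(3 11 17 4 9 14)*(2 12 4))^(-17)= (1 11 17 2 12 4 9 14 3)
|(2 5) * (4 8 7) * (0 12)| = 6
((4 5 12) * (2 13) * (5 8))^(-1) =(2 13)(4 12 5 8) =((2 13)(4 8 5 12))^(-1)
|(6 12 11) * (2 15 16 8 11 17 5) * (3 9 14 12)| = 12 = |(2 15 16 8 11 6 3 9 14 12 17 5)|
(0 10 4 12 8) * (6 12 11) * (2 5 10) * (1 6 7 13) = [2, 6, 5, 3, 11, 10, 12, 13, 0, 9, 4, 7, 8, 1] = (0 2 5 10 4 11 7 13 1 6 12 8)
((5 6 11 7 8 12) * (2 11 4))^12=((2 11 7 8 12 5 6 4))^12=(2 12)(4 8)(5 11)(6 7)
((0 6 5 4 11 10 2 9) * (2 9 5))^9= ((0 6 2 5 4 11 10 9))^9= (0 6 2 5 4 11 10 9)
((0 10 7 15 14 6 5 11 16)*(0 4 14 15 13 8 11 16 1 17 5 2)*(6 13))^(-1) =(0 2 6 7 10)(1 11 8 13 14 4 16 5 17)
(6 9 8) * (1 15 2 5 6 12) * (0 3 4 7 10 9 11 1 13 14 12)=[3, 15, 5, 4, 7, 6, 11, 10, 0, 8, 9, 1, 13, 14, 12, 2]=(0 3 4 7 10 9 8)(1 15 2 5 6 11)(12 13 14)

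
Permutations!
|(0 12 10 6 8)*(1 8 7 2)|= 8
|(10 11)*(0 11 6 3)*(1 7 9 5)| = |(0 11 10 6 3)(1 7 9 5)| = 20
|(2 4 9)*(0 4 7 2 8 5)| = |(0 4 9 8 5)(2 7)| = 10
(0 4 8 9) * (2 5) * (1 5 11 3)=(0 4 8 9)(1 5 2 11 3)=[4, 5, 11, 1, 8, 2, 6, 7, 9, 0, 10, 3]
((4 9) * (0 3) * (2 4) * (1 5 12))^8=(1 12 5)(2 9 4)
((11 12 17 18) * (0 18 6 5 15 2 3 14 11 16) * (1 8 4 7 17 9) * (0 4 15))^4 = ((0 18 16 4 7 17 6 5)(1 8 15 2 3 14 11 12 9))^4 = (0 7)(1 3 9 2 12 15 11 8 14)(4 5)(6 16)(17 18)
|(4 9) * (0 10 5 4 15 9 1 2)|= 6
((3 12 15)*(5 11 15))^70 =((3 12 5 11 15))^70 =(15)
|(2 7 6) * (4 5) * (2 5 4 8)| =5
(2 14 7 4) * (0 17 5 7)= (0 17 5 7 4 2 14)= [17, 1, 14, 3, 2, 7, 6, 4, 8, 9, 10, 11, 12, 13, 0, 15, 16, 5]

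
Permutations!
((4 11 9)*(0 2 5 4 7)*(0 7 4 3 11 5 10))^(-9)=((0 2 10)(3 11 9 4 5))^(-9)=(3 11 9 4 5)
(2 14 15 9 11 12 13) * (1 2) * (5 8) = [0, 2, 14, 3, 4, 8, 6, 7, 5, 11, 10, 12, 13, 1, 15, 9] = (1 2 14 15 9 11 12 13)(5 8)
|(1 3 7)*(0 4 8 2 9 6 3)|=9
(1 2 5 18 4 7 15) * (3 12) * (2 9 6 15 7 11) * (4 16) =[0, 9, 5, 12, 11, 18, 15, 7, 8, 6, 10, 2, 3, 13, 14, 1, 4, 17, 16] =(1 9 6 15)(2 5 18 16 4 11)(3 12)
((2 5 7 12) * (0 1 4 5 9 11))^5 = (0 12 1 2 4 9 5 11 7)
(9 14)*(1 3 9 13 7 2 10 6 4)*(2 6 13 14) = (14)(1 3 9 2 10 13 7 6 4) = [0, 3, 10, 9, 1, 5, 4, 6, 8, 2, 13, 11, 12, 7, 14]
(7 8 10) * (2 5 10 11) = [0, 1, 5, 3, 4, 10, 6, 8, 11, 9, 7, 2] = (2 5 10 7 8 11)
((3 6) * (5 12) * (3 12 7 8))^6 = (12)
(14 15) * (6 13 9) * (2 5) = (2 5)(6 13 9)(14 15) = [0, 1, 5, 3, 4, 2, 13, 7, 8, 6, 10, 11, 12, 9, 15, 14]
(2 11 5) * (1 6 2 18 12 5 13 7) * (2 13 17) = (1 6 13 7)(2 11 17)(5 18 12) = [0, 6, 11, 3, 4, 18, 13, 1, 8, 9, 10, 17, 5, 7, 14, 15, 16, 2, 12]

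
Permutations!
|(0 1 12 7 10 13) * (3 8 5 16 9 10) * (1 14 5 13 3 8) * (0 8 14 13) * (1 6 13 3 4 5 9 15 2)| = |(0 3 6 13 8)(1 12 7 14 9 10 4 5 16 15 2)| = 55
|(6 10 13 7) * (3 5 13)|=6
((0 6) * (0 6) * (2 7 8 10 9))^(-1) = ((2 7 8 10 9))^(-1) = (2 9 10 8 7)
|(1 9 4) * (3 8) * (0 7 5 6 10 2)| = 6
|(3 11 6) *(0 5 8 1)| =12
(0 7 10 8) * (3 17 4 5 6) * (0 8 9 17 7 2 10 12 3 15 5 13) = (0 2 10 9 17 4 13)(3 7 12)(5 6 15) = [2, 1, 10, 7, 13, 6, 15, 12, 8, 17, 9, 11, 3, 0, 14, 5, 16, 4]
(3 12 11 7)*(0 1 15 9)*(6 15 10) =(0 1 10 6 15 9)(3 12 11 7) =[1, 10, 2, 12, 4, 5, 15, 3, 8, 0, 6, 7, 11, 13, 14, 9]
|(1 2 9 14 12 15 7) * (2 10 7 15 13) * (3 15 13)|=|(1 10 7)(2 9 14 12 3 15 13)|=21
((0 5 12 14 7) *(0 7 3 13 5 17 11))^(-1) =(0 11 17)(3 14 12 5 13)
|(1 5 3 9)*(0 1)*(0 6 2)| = |(0 1 5 3 9 6 2)| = 7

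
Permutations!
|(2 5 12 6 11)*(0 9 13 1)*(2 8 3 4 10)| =36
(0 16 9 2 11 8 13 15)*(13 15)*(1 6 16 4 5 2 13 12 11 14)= (0 4 5 2 14 1 6 16 9 13 12 11 8 15)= [4, 6, 14, 3, 5, 2, 16, 7, 15, 13, 10, 8, 11, 12, 1, 0, 9]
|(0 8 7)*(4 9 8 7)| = 6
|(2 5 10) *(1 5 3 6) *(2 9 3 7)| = |(1 5 10 9 3 6)(2 7)| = 6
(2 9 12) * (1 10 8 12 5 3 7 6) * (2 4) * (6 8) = (1 10 6)(2 9 5 3 7 8 12 4) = [0, 10, 9, 7, 2, 3, 1, 8, 12, 5, 6, 11, 4]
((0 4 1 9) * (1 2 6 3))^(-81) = ((0 4 2 6 3 1 9))^(-81) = (0 6 9 2 1 4 3)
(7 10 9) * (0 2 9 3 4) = (0 2 9 7 10 3 4) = [2, 1, 9, 4, 0, 5, 6, 10, 8, 7, 3]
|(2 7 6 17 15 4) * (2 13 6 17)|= 7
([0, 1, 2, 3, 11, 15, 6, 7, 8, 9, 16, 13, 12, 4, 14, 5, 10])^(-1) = [0, 1, 2, 3, 13, 15, 6, 7, 8, 9, 16, 4, 12, 11, 14, 5, 10]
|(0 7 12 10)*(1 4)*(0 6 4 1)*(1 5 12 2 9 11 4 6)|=|(0 7 2 9 11 4)(1 5 12 10)|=12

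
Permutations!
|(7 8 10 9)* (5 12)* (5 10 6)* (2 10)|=8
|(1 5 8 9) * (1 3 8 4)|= |(1 5 4)(3 8 9)|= 3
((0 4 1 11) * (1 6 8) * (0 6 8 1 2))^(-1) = (0 2 8 4)(1 6 11)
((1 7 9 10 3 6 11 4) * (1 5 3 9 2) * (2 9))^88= (1 10 7 2 9)(3 4 6 5 11)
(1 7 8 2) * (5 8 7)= (1 5 8 2)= [0, 5, 1, 3, 4, 8, 6, 7, 2]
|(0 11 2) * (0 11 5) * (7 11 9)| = 4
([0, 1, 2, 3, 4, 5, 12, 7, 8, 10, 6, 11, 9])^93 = (6 12 9 10)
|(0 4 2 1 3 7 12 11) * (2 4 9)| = 8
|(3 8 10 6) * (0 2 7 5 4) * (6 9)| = 5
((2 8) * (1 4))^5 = (1 4)(2 8)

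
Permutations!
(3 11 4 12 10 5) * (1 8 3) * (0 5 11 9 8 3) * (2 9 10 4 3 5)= (0 2 9 8)(1 5)(3 10 11)(4 12)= [2, 5, 9, 10, 12, 1, 6, 7, 0, 8, 11, 3, 4]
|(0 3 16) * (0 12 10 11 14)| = 7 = |(0 3 16 12 10 11 14)|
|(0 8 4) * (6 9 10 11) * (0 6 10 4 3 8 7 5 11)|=30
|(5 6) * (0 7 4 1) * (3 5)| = 12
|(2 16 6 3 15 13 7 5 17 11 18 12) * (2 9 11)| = 36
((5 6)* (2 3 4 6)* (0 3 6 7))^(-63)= ((0 3 4 7)(2 6 5))^(-63)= (0 3 4 7)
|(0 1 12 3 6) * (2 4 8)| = |(0 1 12 3 6)(2 4 8)| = 15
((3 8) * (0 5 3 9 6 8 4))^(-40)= (6 9 8)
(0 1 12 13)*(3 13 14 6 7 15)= [1, 12, 2, 13, 4, 5, 7, 15, 8, 9, 10, 11, 14, 0, 6, 3]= (0 1 12 14 6 7 15 3 13)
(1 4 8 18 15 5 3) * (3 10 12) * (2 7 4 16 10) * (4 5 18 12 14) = (1 16 10 14 4 8 12 3)(2 7 5)(15 18) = [0, 16, 7, 1, 8, 2, 6, 5, 12, 9, 14, 11, 3, 13, 4, 18, 10, 17, 15]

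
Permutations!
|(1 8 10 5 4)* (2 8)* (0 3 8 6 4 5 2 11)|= 9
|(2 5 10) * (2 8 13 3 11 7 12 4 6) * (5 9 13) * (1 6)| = 30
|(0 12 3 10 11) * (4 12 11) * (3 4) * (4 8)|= |(0 11)(3 10)(4 12 8)|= 6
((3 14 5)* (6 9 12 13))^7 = ((3 14 5)(6 9 12 13))^7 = (3 14 5)(6 13 12 9)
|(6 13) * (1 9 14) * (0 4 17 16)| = 12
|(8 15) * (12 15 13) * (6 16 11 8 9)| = 8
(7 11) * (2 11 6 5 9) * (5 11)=(2 5 9)(6 11 7)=[0, 1, 5, 3, 4, 9, 11, 6, 8, 2, 10, 7]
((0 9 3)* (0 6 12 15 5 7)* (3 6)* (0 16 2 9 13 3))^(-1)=((0 13 3)(2 9 6 12 15 5 7 16))^(-1)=(0 3 13)(2 16 7 5 15 12 6 9)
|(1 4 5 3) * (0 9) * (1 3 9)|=5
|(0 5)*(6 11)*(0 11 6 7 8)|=5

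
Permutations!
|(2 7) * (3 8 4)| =|(2 7)(3 8 4)| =6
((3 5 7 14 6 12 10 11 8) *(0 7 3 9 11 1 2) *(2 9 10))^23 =(0 2 12 6 14 7)(1 8 9 10 11)(3 5) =((0 7 14 6 12 2)(1 9 11 8 10)(3 5))^23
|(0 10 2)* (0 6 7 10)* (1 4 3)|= 12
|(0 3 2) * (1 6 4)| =3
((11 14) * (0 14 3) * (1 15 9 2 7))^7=((0 14 11 3)(1 15 9 2 7))^7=(0 3 11 14)(1 9 7 15 2)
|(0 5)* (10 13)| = 2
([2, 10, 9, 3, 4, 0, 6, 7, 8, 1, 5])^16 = [10, 2, 5, 3, 4, 1, 6, 7, 8, 0, 9]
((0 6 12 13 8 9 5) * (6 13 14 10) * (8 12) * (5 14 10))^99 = (14)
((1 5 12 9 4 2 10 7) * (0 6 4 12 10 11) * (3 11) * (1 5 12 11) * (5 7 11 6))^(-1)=(0 11 10 5)(1 3 2 4 6 9 12)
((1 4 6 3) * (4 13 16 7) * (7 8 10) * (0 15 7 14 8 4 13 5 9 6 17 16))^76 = ((0 15 7 13)(1 5 9 6 3)(4 17 16)(8 10 14))^76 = (1 5 9 6 3)(4 17 16)(8 10 14)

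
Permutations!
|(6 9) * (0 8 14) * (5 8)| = |(0 5 8 14)(6 9)| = 4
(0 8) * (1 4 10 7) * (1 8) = (0 1 4 10 7 8) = [1, 4, 2, 3, 10, 5, 6, 8, 0, 9, 7]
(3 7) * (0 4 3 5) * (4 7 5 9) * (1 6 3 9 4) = [7, 6, 2, 5, 9, 0, 3, 4, 8, 1] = (0 7 4 9 1 6 3 5)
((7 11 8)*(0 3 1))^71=(0 1 3)(7 8 11)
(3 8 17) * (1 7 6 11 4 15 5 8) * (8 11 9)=(1 7 6 9 8 17 3)(4 15 5 11)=[0, 7, 2, 1, 15, 11, 9, 6, 17, 8, 10, 4, 12, 13, 14, 5, 16, 3]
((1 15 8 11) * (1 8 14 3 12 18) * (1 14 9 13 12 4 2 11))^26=(1 9 12 14 4 11)(2 8 15 13 18 3)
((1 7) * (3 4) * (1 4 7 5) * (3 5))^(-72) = (1 4 3 5 7)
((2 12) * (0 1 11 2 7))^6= ((0 1 11 2 12 7))^6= (12)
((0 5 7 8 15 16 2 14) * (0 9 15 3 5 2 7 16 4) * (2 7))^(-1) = (0 4 15 9 14 2 16 5 3 8 7)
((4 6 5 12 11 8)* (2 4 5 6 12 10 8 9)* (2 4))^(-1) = (4 9 11 12)(5 8 10)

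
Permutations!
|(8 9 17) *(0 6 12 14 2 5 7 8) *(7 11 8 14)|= 11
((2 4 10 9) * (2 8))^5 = (10)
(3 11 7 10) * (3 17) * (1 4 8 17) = (1 4 8 17 3 11 7 10) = [0, 4, 2, 11, 8, 5, 6, 10, 17, 9, 1, 7, 12, 13, 14, 15, 16, 3]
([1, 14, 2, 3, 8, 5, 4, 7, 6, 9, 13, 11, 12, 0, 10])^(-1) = [13, 0, 2, 3, 6, 5, 8, 7, 4, 9, 14, 11, 12, 10, 1]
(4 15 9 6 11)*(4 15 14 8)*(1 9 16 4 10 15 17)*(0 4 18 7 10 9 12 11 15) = (0 4 14 8 9 6 15 16 18 7 10)(1 12 11 17) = [4, 12, 2, 3, 14, 5, 15, 10, 9, 6, 0, 17, 11, 13, 8, 16, 18, 1, 7]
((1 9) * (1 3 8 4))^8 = (1 8 9 4 3)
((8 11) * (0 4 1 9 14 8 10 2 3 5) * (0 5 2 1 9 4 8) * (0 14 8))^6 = ((14)(1 4 9 8 11 10)(2 3))^6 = (14)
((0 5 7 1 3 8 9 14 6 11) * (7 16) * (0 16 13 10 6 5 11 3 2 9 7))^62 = (0 16 11)(1 6 14 7 10 9 8 13 2 3 5)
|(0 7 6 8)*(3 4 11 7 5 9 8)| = 20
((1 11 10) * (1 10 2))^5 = (1 2 11)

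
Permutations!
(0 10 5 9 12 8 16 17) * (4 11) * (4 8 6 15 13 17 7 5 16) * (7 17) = [10, 1, 2, 3, 11, 9, 15, 5, 4, 12, 16, 8, 6, 7, 14, 13, 17, 0] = (0 10 16 17)(4 11 8)(5 9 12 6 15 13 7)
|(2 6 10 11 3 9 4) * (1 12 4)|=9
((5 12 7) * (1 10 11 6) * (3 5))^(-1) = (1 6 11 10)(3 7 12 5)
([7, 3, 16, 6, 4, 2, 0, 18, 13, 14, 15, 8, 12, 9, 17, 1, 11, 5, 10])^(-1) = [6, 15, 5, 1, 4, 17, 3, 0, 11, 13, 18, 16, 12, 8, 9, 10, 2, 14, 7]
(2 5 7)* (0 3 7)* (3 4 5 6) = (0 4 5)(2 6 3 7) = [4, 1, 6, 7, 5, 0, 3, 2]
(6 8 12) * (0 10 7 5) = (0 10 7 5)(6 8 12) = [10, 1, 2, 3, 4, 0, 8, 5, 12, 9, 7, 11, 6]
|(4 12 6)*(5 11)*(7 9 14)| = |(4 12 6)(5 11)(7 9 14)| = 6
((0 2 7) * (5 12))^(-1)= (0 7 2)(5 12)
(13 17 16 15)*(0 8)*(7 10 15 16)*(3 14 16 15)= (0 8)(3 14 16 15 13 17 7 10)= [8, 1, 2, 14, 4, 5, 6, 10, 0, 9, 3, 11, 12, 17, 16, 13, 15, 7]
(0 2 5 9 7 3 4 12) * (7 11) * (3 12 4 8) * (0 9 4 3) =[2, 1, 5, 8, 3, 4, 6, 12, 0, 11, 10, 7, 9] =(0 2 5 4 3 8)(7 12 9 11)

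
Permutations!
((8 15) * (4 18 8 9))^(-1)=(4 9 15 8 18)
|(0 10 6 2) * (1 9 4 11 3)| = 20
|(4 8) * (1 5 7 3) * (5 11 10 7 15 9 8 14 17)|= 35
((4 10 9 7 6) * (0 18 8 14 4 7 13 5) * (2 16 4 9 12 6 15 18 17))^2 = ((0 17 2 16 4 10 12 6 7 15 18 8 14 9 13 5))^2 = (0 2 4 12 7 18 14 13)(5 17 16 10 6 15 8 9)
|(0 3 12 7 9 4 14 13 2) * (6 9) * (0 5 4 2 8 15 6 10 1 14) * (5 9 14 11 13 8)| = |(0 3 12 7 10 1 11 13 5 4)(2 9)(6 14 8 15)| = 20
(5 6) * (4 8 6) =(4 8 6 5) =[0, 1, 2, 3, 8, 4, 5, 7, 6]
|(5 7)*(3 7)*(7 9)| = |(3 9 7 5)| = 4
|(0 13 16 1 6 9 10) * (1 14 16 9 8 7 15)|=|(0 13 9 10)(1 6 8 7 15)(14 16)|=20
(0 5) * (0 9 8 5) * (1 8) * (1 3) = [0, 8, 2, 1, 4, 9, 6, 7, 5, 3] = (1 8 5 9 3)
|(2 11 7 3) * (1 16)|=4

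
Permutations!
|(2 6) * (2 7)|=|(2 6 7)|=3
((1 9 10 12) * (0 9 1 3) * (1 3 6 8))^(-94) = (0 10 6 1)(3 9 12 8)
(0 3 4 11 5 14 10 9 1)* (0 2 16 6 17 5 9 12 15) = (0 3 4 11 9 1 2 16 6 17 5 14 10 12 15) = [3, 2, 16, 4, 11, 14, 17, 7, 8, 1, 12, 9, 15, 13, 10, 0, 6, 5]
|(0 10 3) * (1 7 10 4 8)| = |(0 4 8 1 7 10 3)| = 7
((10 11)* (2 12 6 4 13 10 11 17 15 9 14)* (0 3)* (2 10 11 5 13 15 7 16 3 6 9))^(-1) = (0 3 16 7 17 10 14 9 12 2 15 4 6)(5 11 13)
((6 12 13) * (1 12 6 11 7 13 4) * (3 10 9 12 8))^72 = ((1 8 3 10 9 12 4)(7 13 11))^72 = (13)(1 3 9 4 8 10 12)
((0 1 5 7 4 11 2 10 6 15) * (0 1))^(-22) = (1 2 5 10 7 6 4 15 11) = ((1 5 7 4 11 2 10 6 15))^(-22)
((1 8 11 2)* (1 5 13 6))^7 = ((1 8 11 2 5 13 6))^7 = (13)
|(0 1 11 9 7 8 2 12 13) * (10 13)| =10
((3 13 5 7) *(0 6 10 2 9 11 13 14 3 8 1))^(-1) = ((0 6 10 2 9 11 13 5 7 8 1)(3 14))^(-1) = (0 1 8 7 5 13 11 9 2 10 6)(3 14)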